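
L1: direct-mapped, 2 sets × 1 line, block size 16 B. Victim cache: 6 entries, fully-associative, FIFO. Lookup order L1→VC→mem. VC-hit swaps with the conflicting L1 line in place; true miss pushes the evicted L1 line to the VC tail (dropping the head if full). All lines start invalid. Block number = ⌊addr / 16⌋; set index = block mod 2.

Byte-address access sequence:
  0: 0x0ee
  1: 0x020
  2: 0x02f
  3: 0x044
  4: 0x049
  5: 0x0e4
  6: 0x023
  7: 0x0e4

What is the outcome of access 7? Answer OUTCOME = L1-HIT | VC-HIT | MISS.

OUTCOME = VC-HIT

#0 0xee→b14/s0 MISS; vc=[]
#1 0x20→b2/s0 MISS; vc=[14]
#2 0x2f→b2/s0 L1-HIT; vc=[14]
#3 0x44→b4/s0 MISS; vc=[14,2]
#4 0x49→b4/s0 L1-HIT; vc=[14,2]
#5 0xe4→b14/s0 VC-HIT; vc=[4,2]
#6 0x23→b2/s0 VC-HIT; vc=[4,14]
#7 0xe4→b14/s0 VC-HIT; vc=[4,2]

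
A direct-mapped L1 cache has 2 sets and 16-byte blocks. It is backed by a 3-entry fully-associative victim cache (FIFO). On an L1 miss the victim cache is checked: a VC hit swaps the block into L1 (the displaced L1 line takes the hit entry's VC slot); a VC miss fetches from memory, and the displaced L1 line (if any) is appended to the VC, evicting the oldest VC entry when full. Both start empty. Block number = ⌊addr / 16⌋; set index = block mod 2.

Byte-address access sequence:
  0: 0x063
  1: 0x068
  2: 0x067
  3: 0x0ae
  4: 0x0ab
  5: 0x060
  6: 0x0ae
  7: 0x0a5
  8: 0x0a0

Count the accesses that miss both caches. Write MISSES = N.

#0 0x63→b6/s0 MISS; vc=[]
#1 0x68→b6/s0 L1-HIT; vc=[]
#2 0x67→b6/s0 L1-HIT; vc=[]
#3 0xae→b10/s0 MISS; vc=[6]
#4 0xab→b10/s0 L1-HIT; vc=[6]
#5 0x60→b6/s0 VC-HIT; vc=[10]
#6 0xae→b10/s0 VC-HIT; vc=[6]
#7 0xa5→b10/s0 L1-HIT; vc=[6]
#8 0xa0→b10/s0 L1-HIT; vc=[6]

MISSES = 2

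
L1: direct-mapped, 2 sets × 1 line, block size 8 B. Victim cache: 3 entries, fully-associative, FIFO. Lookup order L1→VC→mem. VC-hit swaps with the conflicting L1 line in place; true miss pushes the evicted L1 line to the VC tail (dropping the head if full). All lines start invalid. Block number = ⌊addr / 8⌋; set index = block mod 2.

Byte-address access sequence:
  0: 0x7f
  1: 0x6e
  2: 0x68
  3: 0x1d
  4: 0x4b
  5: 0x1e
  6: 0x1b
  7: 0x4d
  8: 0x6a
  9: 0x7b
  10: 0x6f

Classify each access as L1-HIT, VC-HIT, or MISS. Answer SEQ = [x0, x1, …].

0: 0x7f (blk 15, set 1) → MISS  vc=[]
1: 0x6e (blk 13, set 1) → MISS  vc=[15]
2: 0x68 (blk 13, set 1) → L1-HIT  vc=[15]
3: 0x1d (blk 3, set 1) → MISS  vc=[15, 13]
4: 0x4b (blk 9, set 1) → MISS  vc=[15, 13, 3]
5: 0x1e (blk 3, set 1) → VC-HIT  vc=[15, 13, 9]
6: 0x1b (blk 3, set 1) → L1-HIT  vc=[15, 13, 9]
7: 0x4d (blk 9, set 1) → VC-HIT  vc=[15, 13, 3]
8: 0x6a (blk 13, set 1) → VC-HIT  vc=[15, 9, 3]
9: 0x7b (blk 15, set 1) → VC-HIT  vc=[13, 9, 3]
10: 0x6f (blk 13, set 1) → VC-HIT  vc=[15, 9, 3]

SEQ = [MISS, MISS, L1-HIT, MISS, MISS, VC-HIT, L1-HIT, VC-HIT, VC-HIT, VC-HIT, VC-HIT]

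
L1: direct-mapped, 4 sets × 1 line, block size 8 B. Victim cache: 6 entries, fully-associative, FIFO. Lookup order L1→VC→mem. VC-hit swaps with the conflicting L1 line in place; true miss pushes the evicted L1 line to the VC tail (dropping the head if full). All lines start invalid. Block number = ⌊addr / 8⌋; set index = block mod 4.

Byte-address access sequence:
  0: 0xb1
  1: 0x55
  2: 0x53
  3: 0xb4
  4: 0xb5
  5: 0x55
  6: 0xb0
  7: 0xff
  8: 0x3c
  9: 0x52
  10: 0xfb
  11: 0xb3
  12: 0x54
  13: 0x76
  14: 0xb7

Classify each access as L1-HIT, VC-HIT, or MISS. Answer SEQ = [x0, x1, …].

  [0] addr=0xb1 blk=22 s=2: MISS | VC []
  [1] addr=0x55 blk=10 s=2: MISS | VC [22]
  [2] addr=0x53 blk=10 s=2: L1-HIT | VC [22]
  [3] addr=0xb4 blk=22 s=2: VC-HIT | VC [10]
  [4] addr=0xb5 blk=22 s=2: L1-HIT | VC [10]
  [5] addr=0x55 blk=10 s=2: VC-HIT | VC [22]
  [6] addr=0xb0 blk=22 s=2: VC-HIT | VC [10]
  [7] addr=0xff blk=31 s=3: MISS | VC [10]
  [8] addr=0x3c blk=7 s=3: MISS | VC [10, 31]
  [9] addr=0x52 blk=10 s=2: VC-HIT | VC [22, 31]
  [10] addr=0xfb blk=31 s=3: VC-HIT | VC [22, 7]
  [11] addr=0xb3 blk=22 s=2: VC-HIT | VC [10, 7]
  [12] addr=0x54 blk=10 s=2: VC-HIT | VC [22, 7]
  [13] addr=0x76 blk=14 s=2: MISS | VC [22, 7, 10]
  [14] addr=0xb7 blk=22 s=2: VC-HIT | VC [14, 7, 10]

SEQ = [MISS, MISS, L1-HIT, VC-HIT, L1-HIT, VC-HIT, VC-HIT, MISS, MISS, VC-HIT, VC-HIT, VC-HIT, VC-HIT, MISS, VC-HIT]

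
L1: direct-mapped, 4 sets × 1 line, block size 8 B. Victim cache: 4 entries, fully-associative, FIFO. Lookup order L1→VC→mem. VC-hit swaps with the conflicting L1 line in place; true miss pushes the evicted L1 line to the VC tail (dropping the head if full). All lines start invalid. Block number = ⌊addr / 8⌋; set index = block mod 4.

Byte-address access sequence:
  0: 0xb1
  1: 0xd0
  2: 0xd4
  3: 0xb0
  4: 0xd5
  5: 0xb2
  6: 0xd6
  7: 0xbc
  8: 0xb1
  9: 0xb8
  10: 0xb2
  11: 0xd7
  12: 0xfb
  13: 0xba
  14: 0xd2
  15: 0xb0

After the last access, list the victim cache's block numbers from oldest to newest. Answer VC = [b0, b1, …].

VC = [26, 31]

0: 0xb1 (blk 22, set 2) → MISS  vc=[]
1: 0xd0 (blk 26, set 2) → MISS  vc=[22]
2: 0xd4 (blk 26, set 2) → L1-HIT  vc=[22]
3: 0xb0 (blk 22, set 2) → VC-HIT  vc=[26]
4: 0xd5 (blk 26, set 2) → VC-HIT  vc=[22]
5: 0xb2 (blk 22, set 2) → VC-HIT  vc=[26]
6: 0xd6 (blk 26, set 2) → VC-HIT  vc=[22]
7: 0xbc (blk 23, set 3) → MISS  vc=[22]
8: 0xb1 (blk 22, set 2) → VC-HIT  vc=[26]
9: 0xb8 (blk 23, set 3) → L1-HIT  vc=[26]
10: 0xb2 (blk 22, set 2) → L1-HIT  vc=[26]
11: 0xd7 (blk 26, set 2) → VC-HIT  vc=[22]
12: 0xfb (blk 31, set 3) → MISS  vc=[22, 23]
13: 0xba (blk 23, set 3) → VC-HIT  vc=[22, 31]
14: 0xd2 (blk 26, set 2) → L1-HIT  vc=[22, 31]
15: 0xb0 (blk 22, set 2) → VC-HIT  vc=[26, 31]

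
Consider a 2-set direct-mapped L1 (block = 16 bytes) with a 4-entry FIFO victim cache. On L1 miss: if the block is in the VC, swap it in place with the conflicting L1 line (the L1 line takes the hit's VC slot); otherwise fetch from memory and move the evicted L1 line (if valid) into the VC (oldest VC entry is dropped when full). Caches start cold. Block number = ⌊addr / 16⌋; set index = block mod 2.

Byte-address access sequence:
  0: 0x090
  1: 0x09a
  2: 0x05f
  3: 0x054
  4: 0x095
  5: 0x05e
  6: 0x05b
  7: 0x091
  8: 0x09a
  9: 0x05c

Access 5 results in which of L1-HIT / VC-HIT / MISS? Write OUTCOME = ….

OUTCOME = VC-HIT

  [0] addr=0x90 blk=9 s=1: MISS | VC []
  [1] addr=0x9a blk=9 s=1: L1-HIT | VC []
  [2] addr=0x5f blk=5 s=1: MISS | VC [9]
  [3] addr=0x54 blk=5 s=1: L1-HIT | VC [9]
  [4] addr=0x95 blk=9 s=1: VC-HIT | VC [5]
  [5] addr=0x5e blk=5 s=1: VC-HIT | VC [9]
  [6] addr=0x5b blk=5 s=1: L1-HIT | VC [9]
  [7] addr=0x91 blk=9 s=1: VC-HIT | VC [5]
  [8] addr=0x9a blk=9 s=1: L1-HIT | VC [5]
  [9] addr=0x5c blk=5 s=1: VC-HIT | VC [9]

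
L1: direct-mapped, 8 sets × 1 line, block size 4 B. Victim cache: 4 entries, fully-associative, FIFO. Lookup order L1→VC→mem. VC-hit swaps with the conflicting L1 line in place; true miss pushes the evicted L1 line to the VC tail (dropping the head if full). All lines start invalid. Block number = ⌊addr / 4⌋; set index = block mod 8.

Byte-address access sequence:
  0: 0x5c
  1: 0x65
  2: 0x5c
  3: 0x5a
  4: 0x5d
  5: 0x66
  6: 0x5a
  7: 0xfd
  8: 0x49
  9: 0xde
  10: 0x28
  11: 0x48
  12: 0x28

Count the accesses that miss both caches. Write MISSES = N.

0: 0x5c (blk 23, set 7) → MISS  vc=[]
1: 0x65 (blk 25, set 1) → MISS  vc=[]
2: 0x5c (blk 23, set 7) → L1-HIT  vc=[]
3: 0x5a (blk 22, set 6) → MISS  vc=[]
4: 0x5d (blk 23, set 7) → L1-HIT  vc=[]
5: 0x66 (blk 25, set 1) → L1-HIT  vc=[]
6: 0x5a (blk 22, set 6) → L1-HIT  vc=[]
7: 0xfd (blk 63, set 7) → MISS  vc=[23]
8: 0x49 (blk 18, set 2) → MISS  vc=[23]
9: 0xde (blk 55, set 7) → MISS  vc=[23, 63]
10: 0x28 (blk 10, set 2) → MISS  vc=[23, 63, 18]
11: 0x48 (blk 18, set 2) → VC-HIT  vc=[23, 63, 10]
12: 0x28 (blk 10, set 2) → VC-HIT  vc=[23, 63, 18]

MISSES = 7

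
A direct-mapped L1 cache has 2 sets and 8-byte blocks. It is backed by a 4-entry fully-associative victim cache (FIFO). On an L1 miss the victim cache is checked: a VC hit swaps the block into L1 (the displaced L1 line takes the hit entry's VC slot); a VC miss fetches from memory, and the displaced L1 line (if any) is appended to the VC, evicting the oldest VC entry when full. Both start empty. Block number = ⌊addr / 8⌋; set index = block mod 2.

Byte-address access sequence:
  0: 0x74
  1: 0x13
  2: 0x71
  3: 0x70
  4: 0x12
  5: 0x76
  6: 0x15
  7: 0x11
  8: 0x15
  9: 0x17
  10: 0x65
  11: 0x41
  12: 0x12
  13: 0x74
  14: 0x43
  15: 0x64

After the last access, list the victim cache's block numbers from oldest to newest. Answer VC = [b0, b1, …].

  [0] addr=0x74 blk=14 s=0: MISS | VC []
  [1] addr=0x13 blk=2 s=0: MISS | VC [14]
  [2] addr=0x71 blk=14 s=0: VC-HIT | VC [2]
  [3] addr=0x70 blk=14 s=0: L1-HIT | VC [2]
  [4] addr=0x12 blk=2 s=0: VC-HIT | VC [14]
  [5] addr=0x76 blk=14 s=0: VC-HIT | VC [2]
  [6] addr=0x15 blk=2 s=0: VC-HIT | VC [14]
  [7] addr=0x11 blk=2 s=0: L1-HIT | VC [14]
  [8] addr=0x15 blk=2 s=0: L1-HIT | VC [14]
  [9] addr=0x17 blk=2 s=0: L1-HIT | VC [14]
  [10] addr=0x65 blk=12 s=0: MISS | VC [14, 2]
  [11] addr=0x41 blk=8 s=0: MISS | VC [14, 2, 12]
  [12] addr=0x12 blk=2 s=0: VC-HIT | VC [14, 8, 12]
  [13] addr=0x74 blk=14 s=0: VC-HIT | VC [2, 8, 12]
  [14] addr=0x43 blk=8 s=0: VC-HIT | VC [2, 14, 12]
  [15] addr=0x64 blk=12 s=0: VC-HIT | VC [2, 14, 8]

VC = [2, 14, 8]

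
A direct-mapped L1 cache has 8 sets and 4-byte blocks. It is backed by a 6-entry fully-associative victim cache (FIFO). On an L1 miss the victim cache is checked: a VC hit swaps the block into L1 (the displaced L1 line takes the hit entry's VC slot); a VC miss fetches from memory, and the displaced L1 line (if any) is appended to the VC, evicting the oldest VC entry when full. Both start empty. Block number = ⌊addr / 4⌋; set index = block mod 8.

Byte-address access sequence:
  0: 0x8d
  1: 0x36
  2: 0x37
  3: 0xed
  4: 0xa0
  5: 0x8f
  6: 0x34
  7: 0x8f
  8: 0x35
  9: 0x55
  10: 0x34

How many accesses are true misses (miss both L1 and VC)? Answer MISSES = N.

MISSES = 5

0: 0x8d (blk 35, set 3) → MISS  vc=[]
1: 0x36 (blk 13, set 5) → MISS  vc=[]
2: 0x37 (blk 13, set 5) → L1-HIT  vc=[]
3: 0xed (blk 59, set 3) → MISS  vc=[35]
4: 0xa0 (blk 40, set 0) → MISS  vc=[35]
5: 0x8f (blk 35, set 3) → VC-HIT  vc=[59]
6: 0x34 (blk 13, set 5) → L1-HIT  vc=[59]
7: 0x8f (blk 35, set 3) → L1-HIT  vc=[59]
8: 0x35 (blk 13, set 5) → L1-HIT  vc=[59]
9: 0x55 (blk 21, set 5) → MISS  vc=[59, 13]
10: 0x34 (blk 13, set 5) → VC-HIT  vc=[59, 21]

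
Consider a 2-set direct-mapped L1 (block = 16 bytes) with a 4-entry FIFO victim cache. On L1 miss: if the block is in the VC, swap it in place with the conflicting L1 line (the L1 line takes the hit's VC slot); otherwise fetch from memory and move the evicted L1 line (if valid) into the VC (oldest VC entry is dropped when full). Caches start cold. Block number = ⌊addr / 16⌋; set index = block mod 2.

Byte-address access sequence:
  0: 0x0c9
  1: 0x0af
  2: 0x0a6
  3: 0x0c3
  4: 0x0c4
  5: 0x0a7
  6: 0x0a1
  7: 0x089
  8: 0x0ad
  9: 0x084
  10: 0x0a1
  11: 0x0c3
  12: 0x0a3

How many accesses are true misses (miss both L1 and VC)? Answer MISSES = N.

MISSES = 3

0: 0xc9 (blk 12, set 0) → MISS  vc=[]
1: 0xaf (blk 10, set 0) → MISS  vc=[12]
2: 0xa6 (blk 10, set 0) → L1-HIT  vc=[12]
3: 0xc3 (blk 12, set 0) → VC-HIT  vc=[10]
4: 0xc4 (blk 12, set 0) → L1-HIT  vc=[10]
5: 0xa7 (blk 10, set 0) → VC-HIT  vc=[12]
6: 0xa1 (blk 10, set 0) → L1-HIT  vc=[12]
7: 0x89 (blk 8, set 0) → MISS  vc=[12, 10]
8: 0xad (blk 10, set 0) → VC-HIT  vc=[12, 8]
9: 0x84 (blk 8, set 0) → VC-HIT  vc=[12, 10]
10: 0xa1 (blk 10, set 0) → VC-HIT  vc=[12, 8]
11: 0xc3 (blk 12, set 0) → VC-HIT  vc=[10, 8]
12: 0xa3 (blk 10, set 0) → VC-HIT  vc=[12, 8]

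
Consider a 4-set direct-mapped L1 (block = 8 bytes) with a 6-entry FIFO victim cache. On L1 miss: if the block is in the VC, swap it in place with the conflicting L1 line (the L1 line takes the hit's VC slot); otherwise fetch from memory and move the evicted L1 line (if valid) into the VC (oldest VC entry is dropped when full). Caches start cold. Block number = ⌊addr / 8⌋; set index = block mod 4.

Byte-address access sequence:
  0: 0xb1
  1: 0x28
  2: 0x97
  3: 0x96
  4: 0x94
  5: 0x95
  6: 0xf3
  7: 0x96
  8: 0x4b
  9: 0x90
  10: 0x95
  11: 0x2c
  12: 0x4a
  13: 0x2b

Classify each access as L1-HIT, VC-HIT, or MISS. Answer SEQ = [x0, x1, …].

SEQ = [MISS, MISS, MISS, L1-HIT, L1-HIT, L1-HIT, MISS, VC-HIT, MISS, L1-HIT, L1-HIT, VC-HIT, VC-HIT, VC-HIT]

0: 0xb1 (blk 22, set 2) → MISS  vc=[]
1: 0x28 (blk 5, set 1) → MISS  vc=[]
2: 0x97 (blk 18, set 2) → MISS  vc=[22]
3: 0x96 (blk 18, set 2) → L1-HIT  vc=[22]
4: 0x94 (blk 18, set 2) → L1-HIT  vc=[22]
5: 0x95 (blk 18, set 2) → L1-HIT  vc=[22]
6: 0xf3 (blk 30, set 2) → MISS  vc=[22, 18]
7: 0x96 (blk 18, set 2) → VC-HIT  vc=[22, 30]
8: 0x4b (blk 9, set 1) → MISS  vc=[22, 30, 5]
9: 0x90 (blk 18, set 2) → L1-HIT  vc=[22, 30, 5]
10: 0x95 (blk 18, set 2) → L1-HIT  vc=[22, 30, 5]
11: 0x2c (blk 5, set 1) → VC-HIT  vc=[22, 30, 9]
12: 0x4a (blk 9, set 1) → VC-HIT  vc=[22, 30, 5]
13: 0x2b (blk 5, set 1) → VC-HIT  vc=[22, 30, 9]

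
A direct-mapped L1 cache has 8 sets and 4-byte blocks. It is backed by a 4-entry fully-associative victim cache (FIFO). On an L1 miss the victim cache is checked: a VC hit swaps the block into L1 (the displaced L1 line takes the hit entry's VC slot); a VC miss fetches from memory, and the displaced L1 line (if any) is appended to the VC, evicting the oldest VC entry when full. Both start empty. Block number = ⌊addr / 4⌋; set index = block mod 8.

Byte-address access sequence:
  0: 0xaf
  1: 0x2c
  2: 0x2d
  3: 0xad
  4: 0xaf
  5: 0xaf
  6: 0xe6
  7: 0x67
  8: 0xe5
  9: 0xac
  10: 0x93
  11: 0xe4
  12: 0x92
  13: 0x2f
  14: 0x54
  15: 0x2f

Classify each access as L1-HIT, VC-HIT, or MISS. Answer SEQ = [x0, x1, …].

0: 0xaf (blk 43, set 3) → MISS  vc=[]
1: 0x2c (blk 11, set 3) → MISS  vc=[43]
2: 0x2d (blk 11, set 3) → L1-HIT  vc=[43]
3: 0xad (blk 43, set 3) → VC-HIT  vc=[11]
4: 0xaf (blk 43, set 3) → L1-HIT  vc=[11]
5: 0xaf (blk 43, set 3) → L1-HIT  vc=[11]
6: 0xe6 (blk 57, set 1) → MISS  vc=[11]
7: 0x67 (blk 25, set 1) → MISS  vc=[11, 57]
8: 0xe5 (blk 57, set 1) → VC-HIT  vc=[11, 25]
9: 0xac (blk 43, set 3) → L1-HIT  vc=[11, 25]
10: 0x93 (blk 36, set 4) → MISS  vc=[11, 25]
11: 0xe4 (blk 57, set 1) → L1-HIT  vc=[11, 25]
12: 0x92 (blk 36, set 4) → L1-HIT  vc=[11, 25]
13: 0x2f (blk 11, set 3) → VC-HIT  vc=[43, 25]
14: 0x54 (blk 21, set 5) → MISS  vc=[43, 25]
15: 0x2f (blk 11, set 3) → L1-HIT  vc=[43, 25]

SEQ = [MISS, MISS, L1-HIT, VC-HIT, L1-HIT, L1-HIT, MISS, MISS, VC-HIT, L1-HIT, MISS, L1-HIT, L1-HIT, VC-HIT, MISS, L1-HIT]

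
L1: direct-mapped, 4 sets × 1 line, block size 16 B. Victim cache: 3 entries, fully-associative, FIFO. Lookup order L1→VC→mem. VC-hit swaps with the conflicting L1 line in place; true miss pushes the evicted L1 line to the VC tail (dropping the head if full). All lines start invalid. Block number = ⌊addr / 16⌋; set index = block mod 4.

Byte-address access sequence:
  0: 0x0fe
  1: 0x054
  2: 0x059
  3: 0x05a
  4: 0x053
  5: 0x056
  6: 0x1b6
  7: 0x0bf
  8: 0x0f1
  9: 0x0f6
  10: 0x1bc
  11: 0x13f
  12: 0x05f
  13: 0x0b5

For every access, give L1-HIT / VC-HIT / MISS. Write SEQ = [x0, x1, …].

SEQ = [MISS, MISS, L1-HIT, L1-HIT, L1-HIT, L1-HIT, MISS, MISS, VC-HIT, L1-HIT, VC-HIT, MISS, L1-HIT, VC-HIT]

  [0] addr=0xfe blk=15 s=3: MISS | VC []
  [1] addr=0x54 blk=5 s=1: MISS | VC []
  [2] addr=0x59 blk=5 s=1: L1-HIT | VC []
  [3] addr=0x5a blk=5 s=1: L1-HIT | VC []
  [4] addr=0x53 blk=5 s=1: L1-HIT | VC []
  [5] addr=0x56 blk=5 s=1: L1-HIT | VC []
  [6] addr=0x1b6 blk=27 s=3: MISS | VC [15]
  [7] addr=0xbf blk=11 s=3: MISS | VC [15, 27]
  [8] addr=0xf1 blk=15 s=3: VC-HIT | VC [11, 27]
  [9] addr=0xf6 blk=15 s=3: L1-HIT | VC [11, 27]
  [10] addr=0x1bc blk=27 s=3: VC-HIT | VC [11, 15]
  [11] addr=0x13f blk=19 s=3: MISS | VC [11, 15, 27]
  [12] addr=0x5f blk=5 s=1: L1-HIT | VC [11, 15, 27]
  [13] addr=0xb5 blk=11 s=3: VC-HIT | VC [19, 15, 27]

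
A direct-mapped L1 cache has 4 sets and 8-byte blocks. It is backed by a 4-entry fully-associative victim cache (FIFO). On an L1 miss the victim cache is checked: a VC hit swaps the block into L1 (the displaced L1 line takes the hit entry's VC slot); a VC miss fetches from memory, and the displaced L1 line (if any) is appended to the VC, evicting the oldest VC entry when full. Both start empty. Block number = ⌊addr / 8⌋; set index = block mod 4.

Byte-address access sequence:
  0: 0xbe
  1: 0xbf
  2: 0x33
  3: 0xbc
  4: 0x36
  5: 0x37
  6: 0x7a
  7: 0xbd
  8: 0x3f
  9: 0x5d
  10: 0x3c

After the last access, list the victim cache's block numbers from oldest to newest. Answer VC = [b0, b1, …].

VC = [15, 23, 11]

#0 0xbe→b23/s3 MISS; vc=[]
#1 0xbf→b23/s3 L1-HIT; vc=[]
#2 0x33→b6/s2 MISS; vc=[]
#3 0xbc→b23/s3 L1-HIT; vc=[]
#4 0x36→b6/s2 L1-HIT; vc=[]
#5 0x37→b6/s2 L1-HIT; vc=[]
#6 0x7a→b15/s3 MISS; vc=[23]
#7 0xbd→b23/s3 VC-HIT; vc=[15]
#8 0x3f→b7/s3 MISS; vc=[15,23]
#9 0x5d→b11/s3 MISS; vc=[15,23,7]
#10 0x3c→b7/s3 VC-HIT; vc=[15,23,11]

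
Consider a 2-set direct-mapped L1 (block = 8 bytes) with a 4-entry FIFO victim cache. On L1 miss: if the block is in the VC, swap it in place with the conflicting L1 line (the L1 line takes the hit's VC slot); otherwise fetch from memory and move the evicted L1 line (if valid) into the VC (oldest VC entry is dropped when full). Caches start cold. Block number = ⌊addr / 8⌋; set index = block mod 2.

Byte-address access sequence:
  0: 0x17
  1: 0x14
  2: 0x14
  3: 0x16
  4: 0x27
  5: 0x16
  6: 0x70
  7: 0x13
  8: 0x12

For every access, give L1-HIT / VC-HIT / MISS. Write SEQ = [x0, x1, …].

SEQ = [MISS, L1-HIT, L1-HIT, L1-HIT, MISS, VC-HIT, MISS, VC-HIT, L1-HIT]

0: 0x17 (blk 2, set 0) → MISS  vc=[]
1: 0x14 (blk 2, set 0) → L1-HIT  vc=[]
2: 0x14 (blk 2, set 0) → L1-HIT  vc=[]
3: 0x16 (blk 2, set 0) → L1-HIT  vc=[]
4: 0x27 (blk 4, set 0) → MISS  vc=[2]
5: 0x16 (blk 2, set 0) → VC-HIT  vc=[4]
6: 0x70 (blk 14, set 0) → MISS  vc=[4, 2]
7: 0x13 (blk 2, set 0) → VC-HIT  vc=[4, 14]
8: 0x12 (blk 2, set 0) → L1-HIT  vc=[4, 14]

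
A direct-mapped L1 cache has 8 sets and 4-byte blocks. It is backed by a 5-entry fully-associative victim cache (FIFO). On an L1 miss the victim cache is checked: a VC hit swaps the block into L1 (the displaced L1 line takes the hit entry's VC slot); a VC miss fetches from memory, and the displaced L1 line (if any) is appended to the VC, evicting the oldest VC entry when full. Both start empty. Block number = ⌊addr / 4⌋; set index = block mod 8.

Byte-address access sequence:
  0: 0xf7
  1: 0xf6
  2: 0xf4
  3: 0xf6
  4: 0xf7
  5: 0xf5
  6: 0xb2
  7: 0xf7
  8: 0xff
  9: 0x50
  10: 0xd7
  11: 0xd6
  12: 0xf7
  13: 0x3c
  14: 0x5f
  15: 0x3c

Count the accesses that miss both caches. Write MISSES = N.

  [0] addr=0xf7 blk=61 s=5: MISS | VC []
  [1] addr=0xf6 blk=61 s=5: L1-HIT | VC []
  [2] addr=0xf4 blk=61 s=5: L1-HIT | VC []
  [3] addr=0xf6 blk=61 s=5: L1-HIT | VC []
  [4] addr=0xf7 blk=61 s=5: L1-HIT | VC []
  [5] addr=0xf5 blk=61 s=5: L1-HIT | VC []
  [6] addr=0xb2 blk=44 s=4: MISS | VC []
  [7] addr=0xf7 blk=61 s=5: L1-HIT | VC []
  [8] addr=0xff blk=63 s=7: MISS | VC []
  [9] addr=0x50 blk=20 s=4: MISS | VC [44]
  [10] addr=0xd7 blk=53 s=5: MISS | VC [44, 61]
  [11] addr=0xd6 blk=53 s=5: L1-HIT | VC [44, 61]
  [12] addr=0xf7 blk=61 s=5: VC-HIT | VC [44, 53]
  [13] addr=0x3c blk=15 s=7: MISS | VC [44, 53, 63]
  [14] addr=0x5f blk=23 s=7: MISS | VC [44, 53, 63, 15]
  [15] addr=0x3c blk=15 s=7: VC-HIT | VC [44, 53, 63, 23]

MISSES = 7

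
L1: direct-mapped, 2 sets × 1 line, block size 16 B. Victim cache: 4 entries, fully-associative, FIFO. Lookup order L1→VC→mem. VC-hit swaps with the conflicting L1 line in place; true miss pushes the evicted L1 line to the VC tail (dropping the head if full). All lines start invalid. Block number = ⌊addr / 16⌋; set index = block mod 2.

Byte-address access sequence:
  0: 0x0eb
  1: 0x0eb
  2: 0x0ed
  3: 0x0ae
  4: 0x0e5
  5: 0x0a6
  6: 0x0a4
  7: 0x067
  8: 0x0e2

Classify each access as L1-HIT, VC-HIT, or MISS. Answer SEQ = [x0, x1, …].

SEQ = [MISS, L1-HIT, L1-HIT, MISS, VC-HIT, VC-HIT, L1-HIT, MISS, VC-HIT]

  [0] addr=0xeb blk=14 s=0: MISS | VC []
  [1] addr=0xeb blk=14 s=0: L1-HIT | VC []
  [2] addr=0xed blk=14 s=0: L1-HIT | VC []
  [3] addr=0xae blk=10 s=0: MISS | VC [14]
  [4] addr=0xe5 blk=14 s=0: VC-HIT | VC [10]
  [5] addr=0xa6 blk=10 s=0: VC-HIT | VC [14]
  [6] addr=0xa4 blk=10 s=0: L1-HIT | VC [14]
  [7] addr=0x67 blk=6 s=0: MISS | VC [14, 10]
  [8] addr=0xe2 blk=14 s=0: VC-HIT | VC [6, 10]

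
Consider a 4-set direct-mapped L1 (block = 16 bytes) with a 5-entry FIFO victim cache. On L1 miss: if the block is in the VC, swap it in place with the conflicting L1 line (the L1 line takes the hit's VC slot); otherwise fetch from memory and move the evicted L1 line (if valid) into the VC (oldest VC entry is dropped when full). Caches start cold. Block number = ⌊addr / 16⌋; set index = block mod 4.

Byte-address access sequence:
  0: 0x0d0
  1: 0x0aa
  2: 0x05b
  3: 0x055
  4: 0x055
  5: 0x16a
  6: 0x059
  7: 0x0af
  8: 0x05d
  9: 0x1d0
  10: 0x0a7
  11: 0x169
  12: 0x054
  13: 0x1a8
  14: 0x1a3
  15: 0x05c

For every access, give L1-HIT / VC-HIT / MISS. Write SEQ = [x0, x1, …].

SEQ = [MISS, MISS, MISS, L1-HIT, L1-HIT, MISS, L1-HIT, VC-HIT, L1-HIT, MISS, L1-HIT, VC-HIT, VC-HIT, MISS, L1-HIT, L1-HIT]

0: 0xd0 (blk 13, set 1) → MISS  vc=[]
1: 0xaa (blk 10, set 2) → MISS  vc=[]
2: 0x5b (blk 5, set 1) → MISS  vc=[13]
3: 0x55 (blk 5, set 1) → L1-HIT  vc=[13]
4: 0x55 (blk 5, set 1) → L1-HIT  vc=[13]
5: 0x16a (blk 22, set 2) → MISS  vc=[13, 10]
6: 0x59 (blk 5, set 1) → L1-HIT  vc=[13, 10]
7: 0xaf (blk 10, set 2) → VC-HIT  vc=[13, 22]
8: 0x5d (blk 5, set 1) → L1-HIT  vc=[13, 22]
9: 0x1d0 (blk 29, set 1) → MISS  vc=[13, 22, 5]
10: 0xa7 (blk 10, set 2) → L1-HIT  vc=[13, 22, 5]
11: 0x169 (blk 22, set 2) → VC-HIT  vc=[13, 10, 5]
12: 0x54 (blk 5, set 1) → VC-HIT  vc=[13, 10, 29]
13: 0x1a8 (blk 26, set 2) → MISS  vc=[13, 10, 29, 22]
14: 0x1a3 (blk 26, set 2) → L1-HIT  vc=[13, 10, 29, 22]
15: 0x5c (blk 5, set 1) → L1-HIT  vc=[13, 10, 29, 22]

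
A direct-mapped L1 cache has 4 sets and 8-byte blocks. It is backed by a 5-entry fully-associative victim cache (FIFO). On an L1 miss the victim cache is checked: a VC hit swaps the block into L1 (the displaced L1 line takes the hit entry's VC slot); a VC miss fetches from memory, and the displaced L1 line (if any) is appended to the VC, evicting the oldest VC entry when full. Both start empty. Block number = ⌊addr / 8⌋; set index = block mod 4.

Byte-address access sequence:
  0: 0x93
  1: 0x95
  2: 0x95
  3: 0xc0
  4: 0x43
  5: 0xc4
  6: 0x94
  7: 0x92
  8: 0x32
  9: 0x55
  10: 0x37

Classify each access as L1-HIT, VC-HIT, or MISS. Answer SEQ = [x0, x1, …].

#0 0x93→b18/s2 MISS; vc=[]
#1 0x95→b18/s2 L1-HIT; vc=[]
#2 0x95→b18/s2 L1-HIT; vc=[]
#3 0xc0→b24/s0 MISS; vc=[]
#4 0x43→b8/s0 MISS; vc=[24]
#5 0xc4→b24/s0 VC-HIT; vc=[8]
#6 0x94→b18/s2 L1-HIT; vc=[8]
#7 0x92→b18/s2 L1-HIT; vc=[8]
#8 0x32→b6/s2 MISS; vc=[8,18]
#9 0x55→b10/s2 MISS; vc=[8,18,6]
#10 0x37→b6/s2 VC-HIT; vc=[8,18,10]

SEQ = [MISS, L1-HIT, L1-HIT, MISS, MISS, VC-HIT, L1-HIT, L1-HIT, MISS, MISS, VC-HIT]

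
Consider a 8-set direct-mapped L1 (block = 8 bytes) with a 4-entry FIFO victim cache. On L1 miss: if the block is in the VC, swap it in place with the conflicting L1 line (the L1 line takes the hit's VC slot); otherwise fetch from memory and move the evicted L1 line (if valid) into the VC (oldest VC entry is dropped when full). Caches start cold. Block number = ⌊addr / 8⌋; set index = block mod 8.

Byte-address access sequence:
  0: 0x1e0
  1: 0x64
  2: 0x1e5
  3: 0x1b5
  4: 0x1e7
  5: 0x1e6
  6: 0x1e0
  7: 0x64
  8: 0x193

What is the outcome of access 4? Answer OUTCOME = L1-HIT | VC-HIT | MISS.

OUTCOME = L1-HIT

  [0] addr=0x1e0 blk=60 s=4: MISS | VC []
  [1] addr=0x64 blk=12 s=4: MISS | VC [60]
  [2] addr=0x1e5 blk=60 s=4: VC-HIT | VC [12]
  [3] addr=0x1b5 blk=54 s=6: MISS | VC [12]
  [4] addr=0x1e7 blk=60 s=4: L1-HIT | VC [12]
  [5] addr=0x1e6 blk=60 s=4: L1-HIT | VC [12]
  [6] addr=0x1e0 blk=60 s=4: L1-HIT | VC [12]
  [7] addr=0x64 blk=12 s=4: VC-HIT | VC [60]
  [8] addr=0x193 blk=50 s=2: MISS | VC [60]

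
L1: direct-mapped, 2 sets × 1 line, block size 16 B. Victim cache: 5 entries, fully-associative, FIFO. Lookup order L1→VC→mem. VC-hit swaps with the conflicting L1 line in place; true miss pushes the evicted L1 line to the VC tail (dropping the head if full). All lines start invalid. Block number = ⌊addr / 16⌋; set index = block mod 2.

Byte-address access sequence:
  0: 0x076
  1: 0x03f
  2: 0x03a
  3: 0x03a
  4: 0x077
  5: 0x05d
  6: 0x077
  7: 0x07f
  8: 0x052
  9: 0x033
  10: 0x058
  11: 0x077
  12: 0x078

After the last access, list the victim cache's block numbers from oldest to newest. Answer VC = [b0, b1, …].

  [0] addr=0x76 blk=7 s=1: MISS | VC []
  [1] addr=0x3f blk=3 s=1: MISS | VC [7]
  [2] addr=0x3a blk=3 s=1: L1-HIT | VC [7]
  [3] addr=0x3a blk=3 s=1: L1-HIT | VC [7]
  [4] addr=0x77 blk=7 s=1: VC-HIT | VC [3]
  [5] addr=0x5d blk=5 s=1: MISS | VC [3, 7]
  [6] addr=0x77 blk=7 s=1: VC-HIT | VC [3, 5]
  [7] addr=0x7f blk=7 s=1: L1-HIT | VC [3, 5]
  [8] addr=0x52 blk=5 s=1: VC-HIT | VC [3, 7]
  [9] addr=0x33 blk=3 s=1: VC-HIT | VC [5, 7]
  [10] addr=0x58 blk=5 s=1: VC-HIT | VC [3, 7]
  [11] addr=0x77 blk=7 s=1: VC-HIT | VC [3, 5]
  [12] addr=0x78 blk=7 s=1: L1-HIT | VC [3, 5]

VC = [3, 5]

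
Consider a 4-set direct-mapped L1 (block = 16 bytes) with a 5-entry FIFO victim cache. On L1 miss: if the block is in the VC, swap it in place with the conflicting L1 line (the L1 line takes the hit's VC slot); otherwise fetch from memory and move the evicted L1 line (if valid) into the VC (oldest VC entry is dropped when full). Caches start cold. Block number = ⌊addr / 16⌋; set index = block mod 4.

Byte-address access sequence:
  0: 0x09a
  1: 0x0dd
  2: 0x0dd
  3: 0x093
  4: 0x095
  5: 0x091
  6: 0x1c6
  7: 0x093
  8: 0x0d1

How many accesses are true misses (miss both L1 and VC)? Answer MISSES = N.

MISSES = 3

0: 0x9a (blk 9, set 1) → MISS  vc=[]
1: 0xdd (blk 13, set 1) → MISS  vc=[9]
2: 0xdd (blk 13, set 1) → L1-HIT  vc=[9]
3: 0x93 (blk 9, set 1) → VC-HIT  vc=[13]
4: 0x95 (blk 9, set 1) → L1-HIT  vc=[13]
5: 0x91 (blk 9, set 1) → L1-HIT  vc=[13]
6: 0x1c6 (blk 28, set 0) → MISS  vc=[13]
7: 0x93 (blk 9, set 1) → L1-HIT  vc=[13]
8: 0xd1 (blk 13, set 1) → VC-HIT  vc=[9]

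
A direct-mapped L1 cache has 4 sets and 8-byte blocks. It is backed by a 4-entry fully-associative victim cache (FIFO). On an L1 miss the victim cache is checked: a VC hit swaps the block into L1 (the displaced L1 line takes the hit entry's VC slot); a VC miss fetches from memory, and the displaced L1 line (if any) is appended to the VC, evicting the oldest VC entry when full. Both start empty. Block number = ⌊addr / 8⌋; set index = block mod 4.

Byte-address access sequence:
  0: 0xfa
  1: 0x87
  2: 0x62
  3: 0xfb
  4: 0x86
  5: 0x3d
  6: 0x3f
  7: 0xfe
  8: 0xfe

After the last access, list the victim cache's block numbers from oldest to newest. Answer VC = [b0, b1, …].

VC = [12, 7]

0: 0xfa (blk 31, set 3) → MISS  vc=[]
1: 0x87 (blk 16, set 0) → MISS  vc=[]
2: 0x62 (blk 12, set 0) → MISS  vc=[16]
3: 0xfb (blk 31, set 3) → L1-HIT  vc=[16]
4: 0x86 (blk 16, set 0) → VC-HIT  vc=[12]
5: 0x3d (blk 7, set 3) → MISS  vc=[12, 31]
6: 0x3f (blk 7, set 3) → L1-HIT  vc=[12, 31]
7: 0xfe (blk 31, set 3) → VC-HIT  vc=[12, 7]
8: 0xfe (blk 31, set 3) → L1-HIT  vc=[12, 7]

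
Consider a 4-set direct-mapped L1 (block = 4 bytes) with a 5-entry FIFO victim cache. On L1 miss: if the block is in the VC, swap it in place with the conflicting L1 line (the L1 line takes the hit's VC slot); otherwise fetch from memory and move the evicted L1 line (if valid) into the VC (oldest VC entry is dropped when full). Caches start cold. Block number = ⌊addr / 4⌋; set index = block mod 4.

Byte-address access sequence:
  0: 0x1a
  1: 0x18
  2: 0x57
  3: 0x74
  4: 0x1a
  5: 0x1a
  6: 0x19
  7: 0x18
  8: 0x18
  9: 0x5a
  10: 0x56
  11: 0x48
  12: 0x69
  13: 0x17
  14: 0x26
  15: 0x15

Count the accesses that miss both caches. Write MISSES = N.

MISSES = 8

  [0] addr=0x1a blk=6 s=2: MISS | VC []
  [1] addr=0x18 blk=6 s=2: L1-HIT | VC []
  [2] addr=0x57 blk=21 s=1: MISS | VC []
  [3] addr=0x74 blk=29 s=1: MISS | VC [21]
  [4] addr=0x1a blk=6 s=2: L1-HIT | VC [21]
  [5] addr=0x1a blk=6 s=2: L1-HIT | VC [21]
  [6] addr=0x19 blk=6 s=2: L1-HIT | VC [21]
  [7] addr=0x18 blk=6 s=2: L1-HIT | VC [21]
  [8] addr=0x18 blk=6 s=2: L1-HIT | VC [21]
  [9] addr=0x5a blk=22 s=2: MISS | VC [21, 6]
  [10] addr=0x56 blk=21 s=1: VC-HIT | VC [29, 6]
  [11] addr=0x48 blk=18 s=2: MISS | VC [29, 6, 22]
  [12] addr=0x69 blk=26 s=2: MISS | VC [29, 6, 22, 18]
  [13] addr=0x17 blk=5 s=1: MISS | VC [29, 6, 22, 18, 21]
  [14] addr=0x26 blk=9 s=1: MISS | VC [6, 22, 18, 21, 5]
  [15] addr=0x15 blk=5 s=1: VC-HIT | VC [6, 22, 18, 21, 9]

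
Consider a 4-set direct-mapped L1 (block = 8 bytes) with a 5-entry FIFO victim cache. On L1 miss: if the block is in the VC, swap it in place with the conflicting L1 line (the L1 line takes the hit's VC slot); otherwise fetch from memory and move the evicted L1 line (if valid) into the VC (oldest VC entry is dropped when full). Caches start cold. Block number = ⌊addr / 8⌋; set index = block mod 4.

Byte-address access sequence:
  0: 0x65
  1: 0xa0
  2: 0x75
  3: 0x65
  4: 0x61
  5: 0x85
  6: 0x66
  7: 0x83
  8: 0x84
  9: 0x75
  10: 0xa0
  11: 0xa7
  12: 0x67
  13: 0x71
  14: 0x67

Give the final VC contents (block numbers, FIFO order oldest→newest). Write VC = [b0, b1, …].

VC = [16, 20]

0: 0x65 (blk 12, set 0) → MISS  vc=[]
1: 0xa0 (blk 20, set 0) → MISS  vc=[12]
2: 0x75 (blk 14, set 2) → MISS  vc=[12]
3: 0x65 (blk 12, set 0) → VC-HIT  vc=[20]
4: 0x61 (blk 12, set 0) → L1-HIT  vc=[20]
5: 0x85 (blk 16, set 0) → MISS  vc=[20, 12]
6: 0x66 (blk 12, set 0) → VC-HIT  vc=[20, 16]
7: 0x83 (blk 16, set 0) → VC-HIT  vc=[20, 12]
8: 0x84 (blk 16, set 0) → L1-HIT  vc=[20, 12]
9: 0x75 (blk 14, set 2) → L1-HIT  vc=[20, 12]
10: 0xa0 (blk 20, set 0) → VC-HIT  vc=[16, 12]
11: 0xa7 (blk 20, set 0) → L1-HIT  vc=[16, 12]
12: 0x67 (blk 12, set 0) → VC-HIT  vc=[16, 20]
13: 0x71 (blk 14, set 2) → L1-HIT  vc=[16, 20]
14: 0x67 (blk 12, set 0) → L1-HIT  vc=[16, 20]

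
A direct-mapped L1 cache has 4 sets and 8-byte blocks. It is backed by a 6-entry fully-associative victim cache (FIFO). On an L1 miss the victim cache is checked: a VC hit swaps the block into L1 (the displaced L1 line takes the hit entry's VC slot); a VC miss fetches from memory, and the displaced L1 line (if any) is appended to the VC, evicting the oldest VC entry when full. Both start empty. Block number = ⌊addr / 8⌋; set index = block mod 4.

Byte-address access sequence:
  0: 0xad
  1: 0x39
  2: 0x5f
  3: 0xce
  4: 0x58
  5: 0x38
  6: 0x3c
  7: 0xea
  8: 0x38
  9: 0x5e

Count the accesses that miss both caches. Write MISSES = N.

MISSES = 5

  [0] addr=0xad blk=21 s=1: MISS | VC []
  [1] addr=0x39 blk=7 s=3: MISS | VC []
  [2] addr=0x5f blk=11 s=3: MISS | VC [7]
  [3] addr=0xce blk=25 s=1: MISS | VC [7, 21]
  [4] addr=0x58 blk=11 s=3: L1-HIT | VC [7, 21]
  [5] addr=0x38 blk=7 s=3: VC-HIT | VC [11, 21]
  [6] addr=0x3c blk=7 s=3: L1-HIT | VC [11, 21]
  [7] addr=0xea blk=29 s=1: MISS | VC [11, 21, 25]
  [8] addr=0x38 blk=7 s=3: L1-HIT | VC [11, 21, 25]
  [9] addr=0x5e blk=11 s=3: VC-HIT | VC [7, 21, 25]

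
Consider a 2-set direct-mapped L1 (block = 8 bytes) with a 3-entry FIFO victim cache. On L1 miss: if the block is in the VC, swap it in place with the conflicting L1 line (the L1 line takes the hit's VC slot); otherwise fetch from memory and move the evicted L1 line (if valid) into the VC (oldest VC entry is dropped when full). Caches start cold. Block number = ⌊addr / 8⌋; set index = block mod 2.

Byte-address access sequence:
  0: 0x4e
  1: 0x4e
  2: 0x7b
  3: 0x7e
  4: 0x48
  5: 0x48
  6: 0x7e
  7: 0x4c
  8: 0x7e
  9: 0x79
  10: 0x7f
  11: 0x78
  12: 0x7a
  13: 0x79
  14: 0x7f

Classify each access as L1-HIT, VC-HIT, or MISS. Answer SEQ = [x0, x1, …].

  [0] addr=0x4e blk=9 s=1: MISS | VC []
  [1] addr=0x4e blk=9 s=1: L1-HIT | VC []
  [2] addr=0x7b blk=15 s=1: MISS | VC [9]
  [3] addr=0x7e blk=15 s=1: L1-HIT | VC [9]
  [4] addr=0x48 blk=9 s=1: VC-HIT | VC [15]
  [5] addr=0x48 blk=9 s=1: L1-HIT | VC [15]
  [6] addr=0x7e blk=15 s=1: VC-HIT | VC [9]
  [7] addr=0x4c blk=9 s=1: VC-HIT | VC [15]
  [8] addr=0x7e blk=15 s=1: VC-HIT | VC [9]
  [9] addr=0x79 blk=15 s=1: L1-HIT | VC [9]
  [10] addr=0x7f blk=15 s=1: L1-HIT | VC [9]
  [11] addr=0x78 blk=15 s=1: L1-HIT | VC [9]
  [12] addr=0x7a blk=15 s=1: L1-HIT | VC [9]
  [13] addr=0x79 blk=15 s=1: L1-HIT | VC [9]
  [14] addr=0x7f blk=15 s=1: L1-HIT | VC [9]

SEQ = [MISS, L1-HIT, MISS, L1-HIT, VC-HIT, L1-HIT, VC-HIT, VC-HIT, VC-HIT, L1-HIT, L1-HIT, L1-HIT, L1-HIT, L1-HIT, L1-HIT]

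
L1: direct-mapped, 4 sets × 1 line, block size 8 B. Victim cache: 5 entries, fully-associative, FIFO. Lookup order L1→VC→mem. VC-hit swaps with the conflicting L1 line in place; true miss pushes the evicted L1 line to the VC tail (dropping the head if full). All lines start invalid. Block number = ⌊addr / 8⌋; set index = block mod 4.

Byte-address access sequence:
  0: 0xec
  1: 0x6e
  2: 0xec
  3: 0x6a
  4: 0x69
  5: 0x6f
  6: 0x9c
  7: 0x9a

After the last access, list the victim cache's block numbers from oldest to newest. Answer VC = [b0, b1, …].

VC = [29]

#0 0xec→b29/s1 MISS; vc=[]
#1 0x6e→b13/s1 MISS; vc=[29]
#2 0xec→b29/s1 VC-HIT; vc=[13]
#3 0x6a→b13/s1 VC-HIT; vc=[29]
#4 0x69→b13/s1 L1-HIT; vc=[29]
#5 0x6f→b13/s1 L1-HIT; vc=[29]
#6 0x9c→b19/s3 MISS; vc=[29]
#7 0x9a→b19/s3 L1-HIT; vc=[29]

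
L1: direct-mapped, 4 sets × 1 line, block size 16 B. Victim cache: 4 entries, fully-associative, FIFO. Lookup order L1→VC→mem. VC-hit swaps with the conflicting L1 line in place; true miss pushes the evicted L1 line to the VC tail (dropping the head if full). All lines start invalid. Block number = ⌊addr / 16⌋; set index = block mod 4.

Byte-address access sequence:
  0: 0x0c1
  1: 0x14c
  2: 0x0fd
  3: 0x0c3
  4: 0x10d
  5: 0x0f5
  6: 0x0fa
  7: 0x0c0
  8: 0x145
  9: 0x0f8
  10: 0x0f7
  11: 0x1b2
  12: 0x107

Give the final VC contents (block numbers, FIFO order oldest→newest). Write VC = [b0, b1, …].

#0 0xc1→b12/s0 MISS; vc=[]
#1 0x14c→b20/s0 MISS; vc=[12]
#2 0xfd→b15/s3 MISS; vc=[12]
#3 0xc3→b12/s0 VC-HIT; vc=[20]
#4 0x10d→b16/s0 MISS; vc=[20,12]
#5 0xf5→b15/s3 L1-HIT; vc=[20,12]
#6 0xfa→b15/s3 L1-HIT; vc=[20,12]
#7 0xc0→b12/s0 VC-HIT; vc=[20,16]
#8 0x145→b20/s0 VC-HIT; vc=[12,16]
#9 0xf8→b15/s3 L1-HIT; vc=[12,16]
#10 0xf7→b15/s3 L1-HIT; vc=[12,16]
#11 0x1b2→b27/s3 MISS; vc=[12,16,15]
#12 0x107→b16/s0 VC-HIT; vc=[12,20,15]

VC = [12, 20, 15]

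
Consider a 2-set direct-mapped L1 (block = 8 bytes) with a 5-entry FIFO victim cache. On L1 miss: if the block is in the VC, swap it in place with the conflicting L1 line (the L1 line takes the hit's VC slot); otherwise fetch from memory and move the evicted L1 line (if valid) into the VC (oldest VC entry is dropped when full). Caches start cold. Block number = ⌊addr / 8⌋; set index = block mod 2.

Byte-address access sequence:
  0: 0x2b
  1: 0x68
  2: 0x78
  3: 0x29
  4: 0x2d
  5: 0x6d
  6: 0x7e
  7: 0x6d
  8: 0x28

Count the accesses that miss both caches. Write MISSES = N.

MISSES = 3

#0 0x2b→b5/s1 MISS; vc=[]
#1 0x68→b13/s1 MISS; vc=[5]
#2 0x78→b15/s1 MISS; vc=[5,13]
#3 0x29→b5/s1 VC-HIT; vc=[15,13]
#4 0x2d→b5/s1 L1-HIT; vc=[15,13]
#5 0x6d→b13/s1 VC-HIT; vc=[15,5]
#6 0x7e→b15/s1 VC-HIT; vc=[13,5]
#7 0x6d→b13/s1 VC-HIT; vc=[15,5]
#8 0x28→b5/s1 VC-HIT; vc=[15,13]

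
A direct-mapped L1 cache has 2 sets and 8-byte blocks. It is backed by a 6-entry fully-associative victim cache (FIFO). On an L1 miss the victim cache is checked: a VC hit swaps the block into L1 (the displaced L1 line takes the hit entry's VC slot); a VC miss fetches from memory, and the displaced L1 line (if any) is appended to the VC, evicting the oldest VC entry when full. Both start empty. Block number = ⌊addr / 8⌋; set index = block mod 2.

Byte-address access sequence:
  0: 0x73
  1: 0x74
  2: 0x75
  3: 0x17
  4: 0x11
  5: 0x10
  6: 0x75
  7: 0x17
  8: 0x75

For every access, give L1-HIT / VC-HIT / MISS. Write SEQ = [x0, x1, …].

SEQ = [MISS, L1-HIT, L1-HIT, MISS, L1-HIT, L1-HIT, VC-HIT, VC-HIT, VC-HIT]

0: 0x73 (blk 14, set 0) → MISS  vc=[]
1: 0x74 (blk 14, set 0) → L1-HIT  vc=[]
2: 0x75 (blk 14, set 0) → L1-HIT  vc=[]
3: 0x17 (blk 2, set 0) → MISS  vc=[14]
4: 0x11 (blk 2, set 0) → L1-HIT  vc=[14]
5: 0x10 (blk 2, set 0) → L1-HIT  vc=[14]
6: 0x75 (blk 14, set 0) → VC-HIT  vc=[2]
7: 0x17 (blk 2, set 0) → VC-HIT  vc=[14]
8: 0x75 (blk 14, set 0) → VC-HIT  vc=[2]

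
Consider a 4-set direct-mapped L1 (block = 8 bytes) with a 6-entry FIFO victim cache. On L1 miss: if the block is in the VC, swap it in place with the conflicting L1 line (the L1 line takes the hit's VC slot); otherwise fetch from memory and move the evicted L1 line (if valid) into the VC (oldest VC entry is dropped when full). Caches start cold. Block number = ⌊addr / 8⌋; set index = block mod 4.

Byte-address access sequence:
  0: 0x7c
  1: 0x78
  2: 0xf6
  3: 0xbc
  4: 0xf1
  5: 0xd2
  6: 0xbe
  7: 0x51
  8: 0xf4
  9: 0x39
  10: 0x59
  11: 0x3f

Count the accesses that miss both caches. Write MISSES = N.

#0 0x7c→b15/s3 MISS; vc=[]
#1 0x78→b15/s3 L1-HIT; vc=[]
#2 0xf6→b30/s2 MISS; vc=[]
#3 0xbc→b23/s3 MISS; vc=[15]
#4 0xf1→b30/s2 L1-HIT; vc=[15]
#5 0xd2→b26/s2 MISS; vc=[15,30]
#6 0xbe→b23/s3 L1-HIT; vc=[15,30]
#7 0x51→b10/s2 MISS; vc=[15,30,26]
#8 0xf4→b30/s2 VC-HIT; vc=[15,10,26]
#9 0x39→b7/s3 MISS; vc=[15,10,26,23]
#10 0x59→b11/s3 MISS; vc=[15,10,26,23,7]
#11 0x3f→b7/s3 VC-HIT; vc=[15,10,26,23,11]

MISSES = 7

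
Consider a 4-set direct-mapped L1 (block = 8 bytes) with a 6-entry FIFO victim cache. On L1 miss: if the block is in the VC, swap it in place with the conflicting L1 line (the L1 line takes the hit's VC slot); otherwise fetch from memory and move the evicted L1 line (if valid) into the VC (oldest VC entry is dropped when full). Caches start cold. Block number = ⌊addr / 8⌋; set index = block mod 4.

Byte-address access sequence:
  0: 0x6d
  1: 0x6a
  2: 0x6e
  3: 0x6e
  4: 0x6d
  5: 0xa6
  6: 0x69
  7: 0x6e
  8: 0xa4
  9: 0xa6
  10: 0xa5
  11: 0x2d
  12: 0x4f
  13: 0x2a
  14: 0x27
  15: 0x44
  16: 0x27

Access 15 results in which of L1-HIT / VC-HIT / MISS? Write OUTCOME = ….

  [0] addr=0x6d blk=13 s=1: MISS | VC []
  [1] addr=0x6a blk=13 s=1: L1-HIT | VC []
  [2] addr=0x6e blk=13 s=1: L1-HIT | VC []
  [3] addr=0x6e blk=13 s=1: L1-HIT | VC []
  [4] addr=0x6d blk=13 s=1: L1-HIT | VC []
  [5] addr=0xa6 blk=20 s=0: MISS | VC []
  [6] addr=0x69 blk=13 s=1: L1-HIT | VC []
  [7] addr=0x6e blk=13 s=1: L1-HIT | VC []
  [8] addr=0xa4 blk=20 s=0: L1-HIT | VC []
  [9] addr=0xa6 blk=20 s=0: L1-HIT | VC []
  [10] addr=0xa5 blk=20 s=0: L1-HIT | VC []
  [11] addr=0x2d blk=5 s=1: MISS | VC [13]
  [12] addr=0x4f blk=9 s=1: MISS | VC [13, 5]
  [13] addr=0x2a blk=5 s=1: VC-HIT | VC [13, 9]
  [14] addr=0x27 blk=4 s=0: MISS | VC [13, 9, 20]
  [15] addr=0x44 blk=8 s=0: MISS | VC [13, 9, 20, 4]
  [16] addr=0x27 blk=4 s=0: VC-HIT | VC [13, 9, 20, 8]

OUTCOME = MISS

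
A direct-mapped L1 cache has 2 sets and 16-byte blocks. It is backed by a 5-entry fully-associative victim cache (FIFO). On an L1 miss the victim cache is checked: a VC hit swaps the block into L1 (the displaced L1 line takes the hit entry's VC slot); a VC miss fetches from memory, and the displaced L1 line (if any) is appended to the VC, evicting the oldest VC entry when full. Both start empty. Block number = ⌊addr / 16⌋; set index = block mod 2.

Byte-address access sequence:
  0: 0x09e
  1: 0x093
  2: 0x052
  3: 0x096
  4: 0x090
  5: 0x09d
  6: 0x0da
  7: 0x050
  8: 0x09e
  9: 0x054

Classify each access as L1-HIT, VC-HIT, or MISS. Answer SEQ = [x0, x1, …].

SEQ = [MISS, L1-HIT, MISS, VC-HIT, L1-HIT, L1-HIT, MISS, VC-HIT, VC-HIT, VC-HIT]

0: 0x9e (blk 9, set 1) → MISS  vc=[]
1: 0x93 (blk 9, set 1) → L1-HIT  vc=[]
2: 0x52 (blk 5, set 1) → MISS  vc=[9]
3: 0x96 (blk 9, set 1) → VC-HIT  vc=[5]
4: 0x90 (blk 9, set 1) → L1-HIT  vc=[5]
5: 0x9d (blk 9, set 1) → L1-HIT  vc=[5]
6: 0xda (blk 13, set 1) → MISS  vc=[5, 9]
7: 0x50 (blk 5, set 1) → VC-HIT  vc=[13, 9]
8: 0x9e (blk 9, set 1) → VC-HIT  vc=[13, 5]
9: 0x54 (blk 5, set 1) → VC-HIT  vc=[13, 9]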